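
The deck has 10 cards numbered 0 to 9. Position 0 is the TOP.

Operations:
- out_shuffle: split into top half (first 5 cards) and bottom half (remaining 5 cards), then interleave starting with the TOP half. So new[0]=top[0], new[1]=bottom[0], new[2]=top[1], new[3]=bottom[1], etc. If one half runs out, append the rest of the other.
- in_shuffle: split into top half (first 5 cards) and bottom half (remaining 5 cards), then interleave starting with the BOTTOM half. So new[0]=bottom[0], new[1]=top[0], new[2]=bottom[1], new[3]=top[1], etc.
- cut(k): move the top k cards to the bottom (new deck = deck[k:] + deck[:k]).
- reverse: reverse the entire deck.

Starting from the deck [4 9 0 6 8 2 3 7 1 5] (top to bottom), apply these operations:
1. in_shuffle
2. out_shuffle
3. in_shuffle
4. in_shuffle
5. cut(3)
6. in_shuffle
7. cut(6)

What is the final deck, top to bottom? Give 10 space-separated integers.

Answer: 6 8 7 0 3 2 5 1 4 9

Derivation:
After op 1 (in_shuffle): [2 4 3 9 7 0 1 6 5 8]
After op 2 (out_shuffle): [2 0 4 1 3 6 9 5 7 8]
After op 3 (in_shuffle): [6 2 9 0 5 4 7 1 8 3]
After op 4 (in_shuffle): [4 6 7 2 1 9 8 0 3 5]
After op 5 (cut(3)): [2 1 9 8 0 3 5 4 6 7]
After op 6 (in_shuffle): [3 2 5 1 4 9 6 8 7 0]
After op 7 (cut(6)): [6 8 7 0 3 2 5 1 4 9]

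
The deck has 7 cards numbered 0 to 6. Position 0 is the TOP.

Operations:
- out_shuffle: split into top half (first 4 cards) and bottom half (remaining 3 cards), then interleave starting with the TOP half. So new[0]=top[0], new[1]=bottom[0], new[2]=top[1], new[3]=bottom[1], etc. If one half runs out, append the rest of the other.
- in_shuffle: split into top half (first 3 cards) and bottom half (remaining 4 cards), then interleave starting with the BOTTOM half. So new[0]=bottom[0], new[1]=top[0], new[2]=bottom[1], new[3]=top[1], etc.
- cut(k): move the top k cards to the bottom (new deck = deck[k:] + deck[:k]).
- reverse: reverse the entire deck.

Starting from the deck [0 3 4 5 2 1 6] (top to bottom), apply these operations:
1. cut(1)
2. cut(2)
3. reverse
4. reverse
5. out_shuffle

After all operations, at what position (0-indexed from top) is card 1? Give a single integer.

After op 1 (cut(1)): [3 4 5 2 1 6 0]
After op 2 (cut(2)): [5 2 1 6 0 3 4]
After op 3 (reverse): [4 3 0 6 1 2 5]
After op 4 (reverse): [5 2 1 6 0 3 4]
After op 5 (out_shuffle): [5 0 2 3 1 4 6]
Card 1 is at position 4.

Answer: 4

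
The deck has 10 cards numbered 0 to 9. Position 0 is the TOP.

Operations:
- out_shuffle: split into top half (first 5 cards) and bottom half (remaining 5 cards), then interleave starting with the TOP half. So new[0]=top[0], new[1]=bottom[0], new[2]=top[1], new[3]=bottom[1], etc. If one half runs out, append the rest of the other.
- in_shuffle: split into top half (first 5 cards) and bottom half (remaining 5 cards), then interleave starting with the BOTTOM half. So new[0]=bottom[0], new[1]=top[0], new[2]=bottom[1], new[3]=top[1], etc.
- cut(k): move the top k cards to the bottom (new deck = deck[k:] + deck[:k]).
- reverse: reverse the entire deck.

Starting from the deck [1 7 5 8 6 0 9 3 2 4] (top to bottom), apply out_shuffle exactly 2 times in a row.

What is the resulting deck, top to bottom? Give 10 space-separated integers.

After op 1 (out_shuffle): [1 0 7 9 5 3 8 2 6 4]
After op 2 (out_shuffle): [1 3 0 8 7 2 9 6 5 4]

Answer: 1 3 0 8 7 2 9 6 5 4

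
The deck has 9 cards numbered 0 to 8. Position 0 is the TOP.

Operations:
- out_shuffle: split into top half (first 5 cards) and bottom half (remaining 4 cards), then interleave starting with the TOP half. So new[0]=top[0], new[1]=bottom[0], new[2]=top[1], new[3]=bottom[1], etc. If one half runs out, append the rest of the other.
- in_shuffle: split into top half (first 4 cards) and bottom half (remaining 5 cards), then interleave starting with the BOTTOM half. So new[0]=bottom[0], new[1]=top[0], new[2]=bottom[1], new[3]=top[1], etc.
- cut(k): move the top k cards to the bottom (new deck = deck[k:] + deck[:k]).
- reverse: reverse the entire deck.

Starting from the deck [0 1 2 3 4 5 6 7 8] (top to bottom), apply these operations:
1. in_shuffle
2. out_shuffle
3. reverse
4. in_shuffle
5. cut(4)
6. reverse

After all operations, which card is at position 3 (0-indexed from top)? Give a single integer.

Answer: 5

Derivation:
After op 1 (in_shuffle): [4 0 5 1 6 2 7 3 8]
After op 2 (out_shuffle): [4 2 0 7 5 3 1 8 6]
After op 3 (reverse): [6 8 1 3 5 7 0 2 4]
After op 4 (in_shuffle): [5 6 7 8 0 1 2 3 4]
After op 5 (cut(4)): [0 1 2 3 4 5 6 7 8]
After op 6 (reverse): [8 7 6 5 4 3 2 1 0]
Position 3: card 5.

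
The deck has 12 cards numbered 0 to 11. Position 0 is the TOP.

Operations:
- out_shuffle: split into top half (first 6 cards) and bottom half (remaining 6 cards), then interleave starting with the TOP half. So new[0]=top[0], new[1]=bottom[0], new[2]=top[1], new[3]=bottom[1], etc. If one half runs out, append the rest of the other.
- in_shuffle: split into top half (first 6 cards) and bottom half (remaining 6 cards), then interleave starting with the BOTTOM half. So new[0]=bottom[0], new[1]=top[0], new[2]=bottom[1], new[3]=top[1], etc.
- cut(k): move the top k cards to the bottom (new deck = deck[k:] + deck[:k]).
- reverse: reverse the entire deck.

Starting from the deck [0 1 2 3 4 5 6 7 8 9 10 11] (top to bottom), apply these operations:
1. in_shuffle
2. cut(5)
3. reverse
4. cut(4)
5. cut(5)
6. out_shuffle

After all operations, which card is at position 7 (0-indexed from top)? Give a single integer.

After op 1 (in_shuffle): [6 0 7 1 8 2 9 3 10 4 11 5]
After op 2 (cut(5)): [2 9 3 10 4 11 5 6 0 7 1 8]
After op 3 (reverse): [8 1 7 0 6 5 11 4 10 3 9 2]
After op 4 (cut(4)): [6 5 11 4 10 3 9 2 8 1 7 0]
After op 5 (cut(5)): [3 9 2 8 1 7 0 6 5 11 4 10]
After op 6 (out_shuffle): [3 0 9 6 2 5 8 11 1 4 7 10]
Position 7: card 11.

Answer: 11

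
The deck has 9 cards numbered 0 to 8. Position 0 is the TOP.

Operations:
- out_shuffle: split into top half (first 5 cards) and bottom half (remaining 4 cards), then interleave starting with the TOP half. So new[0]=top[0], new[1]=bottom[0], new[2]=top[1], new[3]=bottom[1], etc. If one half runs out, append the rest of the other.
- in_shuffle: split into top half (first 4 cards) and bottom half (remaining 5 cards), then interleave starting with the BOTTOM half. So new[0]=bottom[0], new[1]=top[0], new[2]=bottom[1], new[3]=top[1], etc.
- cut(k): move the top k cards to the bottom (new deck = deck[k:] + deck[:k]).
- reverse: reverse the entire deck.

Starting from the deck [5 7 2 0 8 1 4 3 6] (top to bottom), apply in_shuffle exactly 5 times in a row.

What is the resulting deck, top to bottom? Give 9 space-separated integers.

After op 1 (in_shuffle): [8 5 1 7 4 2 3 0 6]
After op 2 (in_shuffle): [4 8 2 5 3 1 0 7 6]
After op 3 (in_shuffle): [3 4 1 8 0 2 7 5 6]
After op 4 (in_shuffle): [0 3 2 4 7 1 5 8 6]
After op 5 (in_shuffle): [7 0 1 3 5 2 8 4 6]

Answer: 7 0 1 3 5 2 8 4 6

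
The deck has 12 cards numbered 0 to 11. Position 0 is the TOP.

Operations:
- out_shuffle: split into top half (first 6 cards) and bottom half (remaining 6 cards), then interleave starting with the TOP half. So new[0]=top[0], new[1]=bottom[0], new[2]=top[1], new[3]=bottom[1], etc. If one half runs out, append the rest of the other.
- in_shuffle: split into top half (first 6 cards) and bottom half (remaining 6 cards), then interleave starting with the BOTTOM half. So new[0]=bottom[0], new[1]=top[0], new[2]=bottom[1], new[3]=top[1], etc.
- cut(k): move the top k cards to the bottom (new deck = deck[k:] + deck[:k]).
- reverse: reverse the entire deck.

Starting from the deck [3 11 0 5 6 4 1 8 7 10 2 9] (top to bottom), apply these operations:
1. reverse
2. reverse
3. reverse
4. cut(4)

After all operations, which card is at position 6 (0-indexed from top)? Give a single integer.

After op 1 (reverse): [9 2 10 7 8 1 4 6 5 0 11 3]
After op 2 (reverse): [3 11 0 5 6 4 1 8 7 10 2 9]
After op 3 (reverse): [9 2 10 7 8 1 4 6 5 0 11 3]
After op 4 (cut(4)): [8 1 4 6 5 0 11 3 9 2 10 7]
Position 6: card 11.

Answer: 11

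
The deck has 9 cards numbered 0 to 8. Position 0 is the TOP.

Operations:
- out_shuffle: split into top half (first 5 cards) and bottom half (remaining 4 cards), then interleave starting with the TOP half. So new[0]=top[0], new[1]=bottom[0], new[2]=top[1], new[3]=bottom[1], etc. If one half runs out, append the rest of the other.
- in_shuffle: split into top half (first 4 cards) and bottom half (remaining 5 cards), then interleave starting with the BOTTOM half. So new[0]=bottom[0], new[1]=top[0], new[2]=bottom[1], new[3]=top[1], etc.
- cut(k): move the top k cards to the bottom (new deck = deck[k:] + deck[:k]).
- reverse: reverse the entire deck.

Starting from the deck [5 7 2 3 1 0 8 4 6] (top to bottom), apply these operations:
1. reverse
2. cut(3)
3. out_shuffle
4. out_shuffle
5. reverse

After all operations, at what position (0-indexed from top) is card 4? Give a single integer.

Answer: 7

Derivation:
After op 1 (reverse): [6 4 8 0 1 3 2 7 5]
After op 2 (cut(3)): [0 1 3 2 7 5 6 4 8]
After op 3 (out_shuffle): [0 5 1 6 3 4 2 8 7]
After op 4 (out_shuffle): [0 4 5 2 1 8 6 7 3]
After op 5 (reverse): [3 7 6 8 1 2 5 4 0]
Card 4 is at position 7.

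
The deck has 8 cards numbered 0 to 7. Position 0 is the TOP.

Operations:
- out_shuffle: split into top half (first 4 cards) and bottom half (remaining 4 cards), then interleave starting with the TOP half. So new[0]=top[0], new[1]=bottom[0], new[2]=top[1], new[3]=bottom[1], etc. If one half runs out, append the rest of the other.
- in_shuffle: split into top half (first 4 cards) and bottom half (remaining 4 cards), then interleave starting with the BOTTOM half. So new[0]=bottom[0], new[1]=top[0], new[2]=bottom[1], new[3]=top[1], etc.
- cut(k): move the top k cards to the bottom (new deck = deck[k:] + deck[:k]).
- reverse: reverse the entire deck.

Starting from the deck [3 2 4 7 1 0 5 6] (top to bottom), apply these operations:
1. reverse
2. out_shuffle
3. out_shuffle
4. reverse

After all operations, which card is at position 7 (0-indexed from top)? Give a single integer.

After op 1 (reverse): [6 5 0 1 7 4 2 3]
After op 2 (out_shuffle): [6 7 5 4 0 2 1 3]
After op 3 (out_shuffle): [6 0 7 2 5 1 4 3]
After op 4 (reverse): [3 4 1 5 2 7 0 6]
Position 7: card 6.

Answer: 6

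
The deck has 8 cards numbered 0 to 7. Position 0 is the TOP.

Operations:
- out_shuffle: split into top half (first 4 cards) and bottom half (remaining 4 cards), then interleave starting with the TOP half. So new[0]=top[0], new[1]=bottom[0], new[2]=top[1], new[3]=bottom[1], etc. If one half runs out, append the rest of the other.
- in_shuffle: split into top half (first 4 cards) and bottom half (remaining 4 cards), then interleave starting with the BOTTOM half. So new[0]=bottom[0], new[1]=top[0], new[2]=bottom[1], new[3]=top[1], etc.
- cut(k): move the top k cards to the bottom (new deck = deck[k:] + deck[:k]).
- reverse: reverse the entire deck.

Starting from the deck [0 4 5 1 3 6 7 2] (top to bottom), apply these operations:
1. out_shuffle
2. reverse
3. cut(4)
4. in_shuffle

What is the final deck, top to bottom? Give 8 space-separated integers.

Answer: 2 6 1 4 7 3 5 0

Derivation:
After op 1 (out_shuffle): [0 3 4 6 5 7 1 2]
After op 2 (reverse): [2 1 7 5 6 4 3 0]
After op 3 (cut(4)): [6 4 3 0 2 1 7 5]
After op 4 (in_shuffle): [2 6 1 4 7 3 5 0]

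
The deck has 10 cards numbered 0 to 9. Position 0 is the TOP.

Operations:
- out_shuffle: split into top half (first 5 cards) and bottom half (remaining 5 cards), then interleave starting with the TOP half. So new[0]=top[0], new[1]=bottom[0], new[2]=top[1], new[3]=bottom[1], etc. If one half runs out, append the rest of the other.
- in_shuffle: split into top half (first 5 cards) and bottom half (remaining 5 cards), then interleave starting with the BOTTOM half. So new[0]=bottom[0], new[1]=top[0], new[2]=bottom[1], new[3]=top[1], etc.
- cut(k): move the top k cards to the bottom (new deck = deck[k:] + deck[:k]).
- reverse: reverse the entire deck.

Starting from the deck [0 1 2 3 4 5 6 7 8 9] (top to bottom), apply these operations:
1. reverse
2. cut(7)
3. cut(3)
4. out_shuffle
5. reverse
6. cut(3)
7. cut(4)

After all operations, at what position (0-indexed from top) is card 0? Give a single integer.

Answer: 3

Derivation:
After op 1 (reverse): [9 8 7 6 5 4 3 2 1 0]
After op 2 (cut(7)): [2 1 0 9 8 7 6 5 4 3]
After op 3 (cut(3)): [9 8 7 6 5 4 3 2 1 0]
After op 4 (out_shuffle): [9 4 8 3 7 2 6 1 5 0]
After op 5 (reverse): [0 5 1 6 2 7 3 8 4 9]
After op 6 (cut(3)): [6 2 7 3 8 4 9 0 5 1]
After op 7 (cut(4)): [8 4 9 0 5 1 6 2 7 3]
Card 0 is at position 3.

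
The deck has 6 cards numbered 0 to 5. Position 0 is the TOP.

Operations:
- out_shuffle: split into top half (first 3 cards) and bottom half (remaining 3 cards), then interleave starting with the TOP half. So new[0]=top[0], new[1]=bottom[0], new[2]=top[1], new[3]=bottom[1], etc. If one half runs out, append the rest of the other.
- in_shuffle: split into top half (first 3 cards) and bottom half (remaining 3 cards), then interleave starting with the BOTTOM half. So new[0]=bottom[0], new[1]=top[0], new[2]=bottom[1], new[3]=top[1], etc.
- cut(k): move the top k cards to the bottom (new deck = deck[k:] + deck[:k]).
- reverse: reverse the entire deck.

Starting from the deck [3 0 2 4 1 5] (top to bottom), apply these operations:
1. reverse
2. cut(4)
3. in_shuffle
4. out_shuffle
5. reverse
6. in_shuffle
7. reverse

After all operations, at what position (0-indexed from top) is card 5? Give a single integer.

After op 1 (reverse): [5 1 4 2 0 3]
After op 2 (cut(4)): [0 3 5 1 4 2]
After op 3 (in_shuffle): [1 0 4 3 2 5]
After op 4 (out_shuffle): [1 3 0 2 4 5]
After op 5 (reverse): [5 4 2 0 3 1]
After op 6 (in_shuffle): [0 5 3 4 1 2]
After op 7 (reverse): [2 1 4 3 5 0]
Card 5 is at position 4.

Answer: 4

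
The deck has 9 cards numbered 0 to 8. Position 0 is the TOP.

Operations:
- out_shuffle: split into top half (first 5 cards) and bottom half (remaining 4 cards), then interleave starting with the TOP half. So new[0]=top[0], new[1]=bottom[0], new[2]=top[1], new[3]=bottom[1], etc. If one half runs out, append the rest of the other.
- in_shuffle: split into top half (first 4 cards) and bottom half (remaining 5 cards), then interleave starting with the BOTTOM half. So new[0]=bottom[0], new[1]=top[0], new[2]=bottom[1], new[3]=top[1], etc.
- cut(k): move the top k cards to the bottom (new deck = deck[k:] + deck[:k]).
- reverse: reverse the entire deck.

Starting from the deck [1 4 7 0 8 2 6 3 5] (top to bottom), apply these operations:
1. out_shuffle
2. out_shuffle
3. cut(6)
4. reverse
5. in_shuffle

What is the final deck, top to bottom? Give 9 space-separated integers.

Answer: 3 5 1 4 7 0 8 2 6

Derivation:
After op 1 (out_shuffle): [1 2 4 6 7 3 0 5 8]
After op 2 (out_shuffle): [1 3 2 0 4 5 6 8 7]
After op 3 (cut(6)): [6 8 7 1 3 2 0 4 5]
After op 4 (reverse): [5 4 0 2 3 1 7 8 6]
After op 5 (in_shuffle): [3 5 1 4 7 0 8 2 6]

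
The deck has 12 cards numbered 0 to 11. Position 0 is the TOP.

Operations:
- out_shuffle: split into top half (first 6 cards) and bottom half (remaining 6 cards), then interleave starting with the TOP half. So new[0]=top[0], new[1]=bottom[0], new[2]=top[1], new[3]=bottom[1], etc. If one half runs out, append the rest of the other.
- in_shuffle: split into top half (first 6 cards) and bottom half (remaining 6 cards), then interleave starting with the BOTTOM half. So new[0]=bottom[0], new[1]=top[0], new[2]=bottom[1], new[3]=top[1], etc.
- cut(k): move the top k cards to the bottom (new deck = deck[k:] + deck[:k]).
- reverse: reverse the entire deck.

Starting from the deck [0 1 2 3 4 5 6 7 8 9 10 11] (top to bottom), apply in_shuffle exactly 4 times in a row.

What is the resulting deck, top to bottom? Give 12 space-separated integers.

Answer: 8 4 0 9 5 1 10 6 2 11 7 3

Derivation:
After op 1 (in_shuffle): [6 0 7 1 8 2 9 3 10 4 11 5]
After op 2 (in_shuffle): [9 6 3 0 10 7 4 1 11 8 5 2]
After op 3 (in_shuffle): [4 9 1 6 11 3 8 0 5 10 2 7]
After op 4 (in_shuffle): [8 4 0 9 5 1 10 6 2 11 7 3]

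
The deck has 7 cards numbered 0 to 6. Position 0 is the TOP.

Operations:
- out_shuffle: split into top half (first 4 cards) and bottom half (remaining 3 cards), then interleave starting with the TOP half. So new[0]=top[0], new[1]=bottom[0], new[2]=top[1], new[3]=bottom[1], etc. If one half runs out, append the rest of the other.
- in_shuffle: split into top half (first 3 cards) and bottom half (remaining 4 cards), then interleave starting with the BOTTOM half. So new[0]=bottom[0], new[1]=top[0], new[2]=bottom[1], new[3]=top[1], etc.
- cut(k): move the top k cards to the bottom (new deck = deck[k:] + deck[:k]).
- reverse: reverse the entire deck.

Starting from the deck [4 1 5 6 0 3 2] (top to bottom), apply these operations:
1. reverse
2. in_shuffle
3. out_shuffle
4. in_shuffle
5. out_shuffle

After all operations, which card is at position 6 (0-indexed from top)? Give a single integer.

After op 1 (reverse): [2 3 0 6 5 1 4]
After op 2 (in_shuffle): [6 2 5 3 1 0 4]
After op 3 (out_shuffle): [6 1 2 0 5 4 3]
After op 4 (in_shuffle): [0 6 5 1 4 2 3]
After op 5 (out_shuffle): [0 4 6 2 5 3 1]
Position 6: card 1.

Answer: 1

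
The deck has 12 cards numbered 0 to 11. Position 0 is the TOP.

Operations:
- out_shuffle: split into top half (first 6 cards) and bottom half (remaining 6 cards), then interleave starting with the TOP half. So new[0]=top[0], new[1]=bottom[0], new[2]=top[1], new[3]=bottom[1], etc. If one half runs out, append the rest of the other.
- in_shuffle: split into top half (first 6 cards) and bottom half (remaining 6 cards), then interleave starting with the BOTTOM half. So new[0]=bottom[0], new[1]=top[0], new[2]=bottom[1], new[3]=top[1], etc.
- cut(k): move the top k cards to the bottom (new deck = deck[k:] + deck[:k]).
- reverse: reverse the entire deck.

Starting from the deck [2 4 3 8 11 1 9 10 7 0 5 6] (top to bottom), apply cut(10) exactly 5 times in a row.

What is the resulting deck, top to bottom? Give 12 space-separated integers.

Answer: 3 8 11 1 9 10 7 0 5 6 2 4

Derivation:
After op 1 (cut(10)): [5 6 2 4 3 8 11 1 9 10 7 0]
After op 2 (cut(10)): [7 0 5 6 2 4 3 8 11 1 9 10]
After op 3 (cut(10)): [9 10 7 0 5 6 2 4 3 8 11 1]
After op 4 (cut(10)): [11 1 9 10 7 0 5 6 2 4 3 8]
After op 5 (cut(10)): [3 8 11 1 9 10 7 0 5 6 2 4]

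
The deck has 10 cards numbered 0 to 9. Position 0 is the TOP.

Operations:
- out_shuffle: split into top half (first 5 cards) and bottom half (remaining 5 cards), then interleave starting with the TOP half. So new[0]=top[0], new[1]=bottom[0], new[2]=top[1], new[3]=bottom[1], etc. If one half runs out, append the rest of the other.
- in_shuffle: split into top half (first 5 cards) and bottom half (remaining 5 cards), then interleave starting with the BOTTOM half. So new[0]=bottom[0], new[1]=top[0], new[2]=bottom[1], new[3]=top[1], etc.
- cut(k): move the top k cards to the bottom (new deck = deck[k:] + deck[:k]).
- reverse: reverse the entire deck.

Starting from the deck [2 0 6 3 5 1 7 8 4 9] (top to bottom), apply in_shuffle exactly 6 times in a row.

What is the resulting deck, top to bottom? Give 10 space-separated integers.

After op 1 (in_shuffle): [1 2 7 0 8 6 4 3 9 5]
After op 2 (in_shuffle): [6 1 4 2 3 7 9 0 5 8]
After op 3 (in_shuffle): [7 6 9 1 0 4 5 2 8 3]
After op 4 (in_shuffle): [4 7 5 6 2 9 8 1 3 0]
After op 5 (in_shuffle): [9 4 8 7 1 5 3 6 0 2]
After op 6 (in_shuffle): [5 9 3 4 6 8 0 7 2 1]

Answer: 5 9 3 4 6 8 0 7 2 1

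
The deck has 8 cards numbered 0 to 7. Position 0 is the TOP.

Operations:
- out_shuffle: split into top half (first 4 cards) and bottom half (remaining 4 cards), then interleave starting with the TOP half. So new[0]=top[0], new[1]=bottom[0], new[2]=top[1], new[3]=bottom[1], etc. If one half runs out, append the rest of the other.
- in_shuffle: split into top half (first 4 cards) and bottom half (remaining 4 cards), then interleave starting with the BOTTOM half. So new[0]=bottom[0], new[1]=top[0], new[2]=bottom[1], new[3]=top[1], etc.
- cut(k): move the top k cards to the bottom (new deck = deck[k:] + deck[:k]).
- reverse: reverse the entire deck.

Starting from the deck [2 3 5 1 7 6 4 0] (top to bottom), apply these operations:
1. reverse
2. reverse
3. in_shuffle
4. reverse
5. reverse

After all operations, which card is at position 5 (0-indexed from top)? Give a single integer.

After op 1 (reverse): [0 4 6 7 1 5 3 2]
After op 2 (reverse): [2 3 5 1 7 6 4 0]
After op 3 (in_shuffle): [7 2 6 3 4 5 0 1]
After op 4 (reverse): [1 0 5 4 3 6 2 7]
After op 5 (reverse): [7 2 6 3 4 5 0 1]
Position 5: card 5.

Answer: 5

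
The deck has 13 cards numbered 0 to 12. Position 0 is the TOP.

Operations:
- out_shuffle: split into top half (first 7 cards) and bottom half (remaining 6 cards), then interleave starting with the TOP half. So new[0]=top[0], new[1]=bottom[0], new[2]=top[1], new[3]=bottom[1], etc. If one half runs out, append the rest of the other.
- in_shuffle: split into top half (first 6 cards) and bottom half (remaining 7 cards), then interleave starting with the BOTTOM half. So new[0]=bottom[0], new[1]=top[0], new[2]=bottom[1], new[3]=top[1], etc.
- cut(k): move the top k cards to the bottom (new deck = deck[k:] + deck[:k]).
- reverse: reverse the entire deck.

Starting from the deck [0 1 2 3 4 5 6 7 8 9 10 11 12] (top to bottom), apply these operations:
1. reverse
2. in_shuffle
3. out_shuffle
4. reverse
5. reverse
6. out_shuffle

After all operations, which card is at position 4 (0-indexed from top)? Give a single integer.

Answer: 12

Derivation:
After op 1 (reverse): [12 11 10 9 8 7 6 5 4 3 2 1 0]
After op 2 (in_shuffle): [6 12 5 11 4 10 3 9 2 8 1 7 0]
After op 3 (out_shuffle): [6 9 12 2 5 8 11 1 4 7 10 0 3]
After op 4 (reverse): [3 0 10 7 4 1 11 8 5 2 12 9 6]
After op 5 (reverse): [6 9 12 2 5 8 11 1 4 7 10 0 3]
After op 6 (out_shuffle): [6 1 9 4 12 7 2 10 5 0 8 3 11]
Position 4: card 12.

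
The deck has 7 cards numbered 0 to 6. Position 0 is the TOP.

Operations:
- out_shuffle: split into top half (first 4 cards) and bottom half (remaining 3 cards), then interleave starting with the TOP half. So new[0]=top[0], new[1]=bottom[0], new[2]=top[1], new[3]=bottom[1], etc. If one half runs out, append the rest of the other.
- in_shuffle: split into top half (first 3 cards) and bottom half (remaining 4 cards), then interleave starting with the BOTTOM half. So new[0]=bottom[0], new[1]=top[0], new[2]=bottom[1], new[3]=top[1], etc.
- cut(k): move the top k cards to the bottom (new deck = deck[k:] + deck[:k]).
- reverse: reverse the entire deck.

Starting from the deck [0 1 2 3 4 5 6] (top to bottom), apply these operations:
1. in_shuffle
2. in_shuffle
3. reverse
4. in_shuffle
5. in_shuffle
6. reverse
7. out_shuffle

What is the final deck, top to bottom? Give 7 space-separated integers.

Answer: 1 3 5 0 2 4 6

Derivation:
After op 1 (in_shuffle): [3 0 4 1 5 2 6]
After op 2 (in_shuffle): [1 3 5 0 2 4 6]
After op 3 (reverse): [6 4 2 0 5 3 1]
After op 4 (in_shuffle): [0 6 5 4 3 2 1]
After op 5 (in_shuffle): [4 0 3 6 2 5 1]
After op 6 (reverse): [1 5 2 6 3 0 4]
After op 7 (out_shuffle): [1 3 5 0 2 4 6]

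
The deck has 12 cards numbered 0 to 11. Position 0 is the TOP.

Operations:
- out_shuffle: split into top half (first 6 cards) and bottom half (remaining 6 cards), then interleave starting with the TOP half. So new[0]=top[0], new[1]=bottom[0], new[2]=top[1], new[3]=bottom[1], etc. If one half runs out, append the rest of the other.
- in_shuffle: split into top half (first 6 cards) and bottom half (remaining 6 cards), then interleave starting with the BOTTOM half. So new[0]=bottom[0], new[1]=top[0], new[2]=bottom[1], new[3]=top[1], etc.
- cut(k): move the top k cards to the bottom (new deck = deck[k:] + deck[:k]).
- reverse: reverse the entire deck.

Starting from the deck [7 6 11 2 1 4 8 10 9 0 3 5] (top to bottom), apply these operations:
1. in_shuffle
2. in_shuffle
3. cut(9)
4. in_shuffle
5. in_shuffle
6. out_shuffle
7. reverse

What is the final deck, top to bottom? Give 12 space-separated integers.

After op 1 (in_shuffle): [8 7 10 6 9 11 0 2 3 1 5 4]
After op 2 (in_shuffle): [0 8 2 7 3 10 1 6 5 9 4 11]
After op 3 (cut(9)): [9 4 11 0 8 2 7 3 10 1 6 5]
After op 4 (in_shuffle): [7 9 3 4 10 11 1 0 6 8 5 2]
After op 5 (in_shuffle): [1 7 0 9 6 3 8 4 5 10 2 11]
After op 6 (out_shuffle): [1 8 7 4 0 5 9 10 6 2 3 11]
After op 7 (reverse): [11 3 2 6 10 9 5 0 4 7 8 1]

Answer: 11 3 2 6 10 9 5 0 4 7 8 1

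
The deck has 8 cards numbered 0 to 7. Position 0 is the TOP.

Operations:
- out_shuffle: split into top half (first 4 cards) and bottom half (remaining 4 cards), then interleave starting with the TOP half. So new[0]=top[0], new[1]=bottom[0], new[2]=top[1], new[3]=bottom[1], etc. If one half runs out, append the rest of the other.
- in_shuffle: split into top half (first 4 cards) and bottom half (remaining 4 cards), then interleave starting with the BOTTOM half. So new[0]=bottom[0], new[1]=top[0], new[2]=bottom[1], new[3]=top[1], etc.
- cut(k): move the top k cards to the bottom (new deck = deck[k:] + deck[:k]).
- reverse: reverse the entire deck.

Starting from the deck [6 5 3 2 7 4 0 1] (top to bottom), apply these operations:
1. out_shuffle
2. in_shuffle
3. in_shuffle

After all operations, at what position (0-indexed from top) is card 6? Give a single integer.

After op 1 (out_shuffle): [6 7 5 4 3 0 2 1]
After op 2 (in_shuffle): [3 6 0 7 2 5 1 4]
After op 3 (in_shuffle): [2 3 5 6 1 0 4 7]
Card 6 is at position 3.

Answer: 3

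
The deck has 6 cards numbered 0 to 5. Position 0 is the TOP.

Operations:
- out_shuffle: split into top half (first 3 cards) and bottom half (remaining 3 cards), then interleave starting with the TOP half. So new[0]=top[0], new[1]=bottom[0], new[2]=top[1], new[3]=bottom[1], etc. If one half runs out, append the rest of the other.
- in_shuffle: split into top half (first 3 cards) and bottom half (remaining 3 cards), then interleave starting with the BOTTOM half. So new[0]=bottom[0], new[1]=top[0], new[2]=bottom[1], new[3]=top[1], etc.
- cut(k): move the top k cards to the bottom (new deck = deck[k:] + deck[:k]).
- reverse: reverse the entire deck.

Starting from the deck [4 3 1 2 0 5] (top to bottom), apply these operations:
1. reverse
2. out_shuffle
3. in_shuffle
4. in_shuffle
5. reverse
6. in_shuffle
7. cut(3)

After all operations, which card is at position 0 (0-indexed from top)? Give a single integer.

After op 1 (reverse): [5 0 2 1 3 4]
After op 2 (out_shuffle): [5 1 0 3 2 4]
After op 3 (in_shuffle): [3 5 2 1 4 0]
After op 4 (in_shuffle): [1 3 4 5 0 2]
After op 5 (reverse): [2 0 5 4 3 1]
After op 6 (in_shuffle): [4 2 3 0 1 5]
After op 7 (cut(3)): [0 1 5 4 2 3]
Position 0: card 0.

Answer: 0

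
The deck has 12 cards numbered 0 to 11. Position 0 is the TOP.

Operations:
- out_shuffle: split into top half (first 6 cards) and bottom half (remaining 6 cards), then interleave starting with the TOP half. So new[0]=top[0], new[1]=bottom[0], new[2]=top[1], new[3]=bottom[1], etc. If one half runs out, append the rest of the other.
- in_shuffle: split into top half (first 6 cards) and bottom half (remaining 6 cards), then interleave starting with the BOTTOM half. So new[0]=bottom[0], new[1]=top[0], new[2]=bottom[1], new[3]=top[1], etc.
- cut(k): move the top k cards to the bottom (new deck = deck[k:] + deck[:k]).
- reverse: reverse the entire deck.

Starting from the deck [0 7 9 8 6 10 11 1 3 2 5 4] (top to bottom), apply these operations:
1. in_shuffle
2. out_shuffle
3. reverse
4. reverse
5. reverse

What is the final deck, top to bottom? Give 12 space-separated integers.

Answer: 10 9 4 3 6 7 5 1 8 0 2 11

Derivation:
After op 1 (in_shuffle): [11 0 1 7 3 9 2 8 5 6 4 10]
After op 2 (out_shuffle): [11 2 0 8 1 5 7 6 3 4 9 10]
After op 3 (reverse): [10 9 4 3 6 7 5 1 8 0 2 11]
After op 4 (reverse): [11 2 0 8 1 5 7 6 3 4 9 10]
After op 5 (reverse): [10 9 4 3 6 7 5 1 8 0 2 11]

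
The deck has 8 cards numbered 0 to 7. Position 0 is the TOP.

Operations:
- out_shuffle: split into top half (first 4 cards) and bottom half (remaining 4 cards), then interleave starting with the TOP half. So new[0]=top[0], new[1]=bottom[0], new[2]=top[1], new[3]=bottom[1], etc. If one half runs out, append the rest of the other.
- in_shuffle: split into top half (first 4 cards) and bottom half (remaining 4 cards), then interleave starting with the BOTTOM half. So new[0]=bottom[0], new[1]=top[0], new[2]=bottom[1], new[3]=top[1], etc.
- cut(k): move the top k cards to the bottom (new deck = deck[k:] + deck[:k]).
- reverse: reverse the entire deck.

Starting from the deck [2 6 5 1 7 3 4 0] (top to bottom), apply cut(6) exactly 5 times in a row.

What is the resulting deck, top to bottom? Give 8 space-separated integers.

After op 1 (cut(6)): [4 0 2 6 5 1 7 3]
After op 2 (cut(6)): [7 3 4 0 2 6 5 1]
After op 3 (cut(6)): [5 1 7 3 4 0 2 6]
After op 4 (cut(6)): [2 6 5 1 7 3 4 0]
After op 5 (cut(6)): [4 0 2 6 5 1 7 3]

Answer: 4 0 2 6 5 1 7 3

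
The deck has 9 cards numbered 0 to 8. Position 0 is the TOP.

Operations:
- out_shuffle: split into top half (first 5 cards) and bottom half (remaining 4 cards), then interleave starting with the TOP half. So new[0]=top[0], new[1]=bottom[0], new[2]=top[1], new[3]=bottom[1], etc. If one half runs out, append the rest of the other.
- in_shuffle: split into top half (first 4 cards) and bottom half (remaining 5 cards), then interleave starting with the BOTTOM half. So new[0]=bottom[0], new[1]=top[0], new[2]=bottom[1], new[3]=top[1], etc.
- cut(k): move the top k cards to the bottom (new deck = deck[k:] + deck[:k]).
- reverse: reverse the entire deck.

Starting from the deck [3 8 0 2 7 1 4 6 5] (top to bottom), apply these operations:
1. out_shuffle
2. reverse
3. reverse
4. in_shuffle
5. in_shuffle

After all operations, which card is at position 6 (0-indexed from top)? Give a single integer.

After op 1 (out_shuffle): [3 1 8 4 0 6 2 5 7]
After op 2 (reverse): [7 5 2 6 0 4 8 1 3]
After op 3 (reverse): [3 1 8 4 0 6 2 5 7]
After op 4 (in_shuffle): [0 3 6 1 2 8 5 4 7]
After op 5 (in_shuffle): [2 0 8 3 5 6 4 1 7]
Position 6: card 4.

Answer: 4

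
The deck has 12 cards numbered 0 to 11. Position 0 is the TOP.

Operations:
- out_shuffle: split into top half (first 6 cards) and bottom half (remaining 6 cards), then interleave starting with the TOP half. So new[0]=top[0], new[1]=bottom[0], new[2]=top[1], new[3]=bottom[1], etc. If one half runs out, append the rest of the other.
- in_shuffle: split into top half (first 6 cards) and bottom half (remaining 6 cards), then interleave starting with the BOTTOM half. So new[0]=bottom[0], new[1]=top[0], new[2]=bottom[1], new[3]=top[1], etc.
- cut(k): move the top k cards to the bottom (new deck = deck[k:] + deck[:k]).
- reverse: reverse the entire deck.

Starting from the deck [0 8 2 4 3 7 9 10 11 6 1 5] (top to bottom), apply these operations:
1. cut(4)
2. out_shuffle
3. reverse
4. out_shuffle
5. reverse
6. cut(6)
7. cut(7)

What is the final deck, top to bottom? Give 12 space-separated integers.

Answer: 10 1 8 7 11 5 2 9 6 0 4 3

Derivation:
After op 1 (cut(4)): [3 7 9 10 11 6 1 5 0 8 2 4]
After op 2 (out_shuffle): [3 1 7 5 9 0 10 8 11 2 6 4]
After op 3 (reverse): [4 6 2 11 8 10 0 9 5 7 1 3]
After op 4 (out_shuffle): [4 0 6 9 2 5 11 7 8 1 10 3]
After op 5 (reverse): [3 10 1 8 7 11 5 2 9 6 0 4]
After op 6 (cut(6)): [5 2 9 6 0 4 3 10 1 8 7 11]
After op 7 (cut(7)): [10 1 8 7 11 5 2 9 6 0 4 3]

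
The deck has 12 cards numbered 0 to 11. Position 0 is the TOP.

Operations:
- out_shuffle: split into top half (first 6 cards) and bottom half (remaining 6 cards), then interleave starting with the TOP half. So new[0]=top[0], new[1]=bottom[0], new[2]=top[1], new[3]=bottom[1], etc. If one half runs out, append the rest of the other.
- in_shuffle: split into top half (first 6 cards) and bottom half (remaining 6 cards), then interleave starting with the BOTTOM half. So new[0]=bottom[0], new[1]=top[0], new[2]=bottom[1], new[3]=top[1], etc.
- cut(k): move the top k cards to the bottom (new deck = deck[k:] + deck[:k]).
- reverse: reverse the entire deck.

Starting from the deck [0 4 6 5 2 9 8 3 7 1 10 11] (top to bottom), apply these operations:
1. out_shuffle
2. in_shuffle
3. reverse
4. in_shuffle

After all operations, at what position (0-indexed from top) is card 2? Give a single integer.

After op 1 (out_shuffle): [0 8 4 3 6 7 5 1 2 10 9 11]
After op 2 (in_shuffle): [5 0 1 8 2 4 10 3 9 6 11 7]
After op 3 (reverse): [7 11 6 9 3 10 4 2 8 1 0 5]
After op 4 (in_shuffle): [4 7 2 11 8 6 1 9 0 3 5 10]
Card 2 is at position 2.

Answer: 2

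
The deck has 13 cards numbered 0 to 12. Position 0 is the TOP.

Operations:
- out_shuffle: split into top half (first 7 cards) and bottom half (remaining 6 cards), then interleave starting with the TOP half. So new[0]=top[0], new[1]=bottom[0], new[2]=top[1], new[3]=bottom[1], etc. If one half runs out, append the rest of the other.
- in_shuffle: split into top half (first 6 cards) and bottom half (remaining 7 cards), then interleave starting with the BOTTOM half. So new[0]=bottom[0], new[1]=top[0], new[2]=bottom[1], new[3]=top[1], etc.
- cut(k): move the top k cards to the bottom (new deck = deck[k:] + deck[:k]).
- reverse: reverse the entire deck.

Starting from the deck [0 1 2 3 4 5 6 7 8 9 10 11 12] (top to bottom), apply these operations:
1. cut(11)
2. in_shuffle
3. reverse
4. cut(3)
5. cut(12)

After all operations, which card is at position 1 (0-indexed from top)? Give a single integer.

Answer: 2

Derivation:
After op 1 (cut(11)): [11 12 0 1 2 3 4 5 6 7 8 9 10]
After op 2 (in_shuffle): [4 11 5 12 6 0 7 1 8 2 9 3 10]
After op 3 (reverse): [10 3 9 2 8 1 7 0 6 12 5 11 4]
After op 4 (cut(3)): [2 8 1 7 0 6 12 5 11 4 10 3 9]
After op 5 (cut(12)): [9 2 8 1 7 0 6 12 5 11 4 10 3]
Position 1: card 2.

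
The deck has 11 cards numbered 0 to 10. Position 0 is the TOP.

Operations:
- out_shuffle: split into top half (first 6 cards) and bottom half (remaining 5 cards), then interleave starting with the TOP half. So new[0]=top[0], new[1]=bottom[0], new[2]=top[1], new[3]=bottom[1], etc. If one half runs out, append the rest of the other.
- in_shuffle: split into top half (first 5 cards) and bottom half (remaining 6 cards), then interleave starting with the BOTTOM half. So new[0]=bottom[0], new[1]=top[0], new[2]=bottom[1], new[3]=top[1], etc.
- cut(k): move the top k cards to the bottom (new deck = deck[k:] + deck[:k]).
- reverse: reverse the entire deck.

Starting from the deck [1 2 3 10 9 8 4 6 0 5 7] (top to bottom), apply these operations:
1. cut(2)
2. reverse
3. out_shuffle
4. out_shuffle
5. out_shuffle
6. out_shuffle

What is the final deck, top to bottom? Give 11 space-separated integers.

After op 1 (cut(2)): [3 10 9 8 4 6 0 5 7 1 2]
After op 2 (reverse): [2 1 7 5 0 6 4 8 9 10 3]
After op 3 (out_shuffle): [2 4 1 8 7 9 5 10 0 3 6]
After op 4 (out_shuffle): [2 5 4 10 1 0 8 3 7 6 9]
After op 5 (out_shuffle): [2 8 5 3 4 7 10 6 1 9 0]
After op 6 (out_shuffle): [2 10 8 6 5 1 3 9 4 0 7]

Answer: 2 10 8 6 5 1 3 9 4 0 7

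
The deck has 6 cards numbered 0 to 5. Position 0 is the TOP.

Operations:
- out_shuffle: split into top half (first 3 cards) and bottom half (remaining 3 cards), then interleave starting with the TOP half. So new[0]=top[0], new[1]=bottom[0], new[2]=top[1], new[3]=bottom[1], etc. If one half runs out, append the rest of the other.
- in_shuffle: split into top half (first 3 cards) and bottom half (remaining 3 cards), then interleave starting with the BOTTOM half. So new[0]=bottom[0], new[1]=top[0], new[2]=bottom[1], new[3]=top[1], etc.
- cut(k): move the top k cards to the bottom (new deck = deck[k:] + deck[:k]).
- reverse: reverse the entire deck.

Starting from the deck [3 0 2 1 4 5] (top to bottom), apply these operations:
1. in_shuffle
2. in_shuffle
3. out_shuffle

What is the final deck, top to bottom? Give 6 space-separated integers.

After op 1 (in_shuffle): [1 3 4 0 5 2]
After op 2 (in_shuffle): [0 1 5 3 2 4]
After op 3 (out_shuffle): [0 3 1 2 5 4]

Answer: 0 3 1 2 5 4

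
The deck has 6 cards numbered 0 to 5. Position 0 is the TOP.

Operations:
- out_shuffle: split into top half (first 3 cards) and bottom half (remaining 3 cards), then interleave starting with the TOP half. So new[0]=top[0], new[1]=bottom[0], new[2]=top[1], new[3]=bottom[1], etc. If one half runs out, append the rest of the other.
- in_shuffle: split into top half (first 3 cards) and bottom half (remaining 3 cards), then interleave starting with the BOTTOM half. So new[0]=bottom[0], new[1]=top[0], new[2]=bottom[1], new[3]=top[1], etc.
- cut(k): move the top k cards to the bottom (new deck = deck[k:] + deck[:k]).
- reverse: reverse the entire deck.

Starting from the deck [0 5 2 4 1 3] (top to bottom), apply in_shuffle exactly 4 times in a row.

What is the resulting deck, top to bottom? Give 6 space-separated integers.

After op 1 (in_shuffle): [4 0 1 5 3 2]
After op 2 (in_shuffle): [5 4 3 0 2 1]
After op 3 (in_shuffle): [0 5 2 4 1 3]
After op 4 (in_shuffle): [4 0 1 5 3 2]

Answer: 4 0 1 5 3 2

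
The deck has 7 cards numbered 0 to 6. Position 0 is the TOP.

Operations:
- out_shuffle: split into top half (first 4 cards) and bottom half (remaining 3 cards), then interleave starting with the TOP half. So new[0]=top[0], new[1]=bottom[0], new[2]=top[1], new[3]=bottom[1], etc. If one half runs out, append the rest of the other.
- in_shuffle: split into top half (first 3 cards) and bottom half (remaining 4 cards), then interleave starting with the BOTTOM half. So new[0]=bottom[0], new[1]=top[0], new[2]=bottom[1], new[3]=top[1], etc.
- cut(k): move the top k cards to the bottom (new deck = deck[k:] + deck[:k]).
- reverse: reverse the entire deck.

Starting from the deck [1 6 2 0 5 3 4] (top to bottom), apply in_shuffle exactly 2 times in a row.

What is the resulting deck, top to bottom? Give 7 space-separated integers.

After op 1 (in_shuffle): [0 1 5 6 3 2 4]
After op 2 (in_shuffle): [6 0 3 1 2 5 4]

Answer: 6 0 3 1 2 5 4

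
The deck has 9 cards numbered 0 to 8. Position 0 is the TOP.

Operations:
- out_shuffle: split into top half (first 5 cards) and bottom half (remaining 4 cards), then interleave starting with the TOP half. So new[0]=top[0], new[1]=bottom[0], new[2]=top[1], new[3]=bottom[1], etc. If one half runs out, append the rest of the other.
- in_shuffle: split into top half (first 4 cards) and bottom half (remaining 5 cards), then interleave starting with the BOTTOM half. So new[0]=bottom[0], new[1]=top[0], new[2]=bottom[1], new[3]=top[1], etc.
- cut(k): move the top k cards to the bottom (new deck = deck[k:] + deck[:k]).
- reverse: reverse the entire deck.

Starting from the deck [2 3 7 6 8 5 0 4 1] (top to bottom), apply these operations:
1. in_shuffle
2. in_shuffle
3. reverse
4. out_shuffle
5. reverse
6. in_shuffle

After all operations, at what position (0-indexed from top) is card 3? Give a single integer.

Answer: 4

Derivation:
After op 1 (in_shuffle): [8 2 5 3 0 7 4 6 1]
After op 2 (in_shuffle): [0 8 7 2 4 5 6 3 1]
After op 3 (reverse): [1 3 6 5 4 2 7 8 0]
After op 4 (out_shuffle): [1 2 3 7 6 8 5 0 4]
After op 5 (reverse): [4 0 5 8 6 7 3 2 1]
After op 6 (in_shuffle): [6 4 7 0 3 5 2 8 1]
Card 3 is at position 4.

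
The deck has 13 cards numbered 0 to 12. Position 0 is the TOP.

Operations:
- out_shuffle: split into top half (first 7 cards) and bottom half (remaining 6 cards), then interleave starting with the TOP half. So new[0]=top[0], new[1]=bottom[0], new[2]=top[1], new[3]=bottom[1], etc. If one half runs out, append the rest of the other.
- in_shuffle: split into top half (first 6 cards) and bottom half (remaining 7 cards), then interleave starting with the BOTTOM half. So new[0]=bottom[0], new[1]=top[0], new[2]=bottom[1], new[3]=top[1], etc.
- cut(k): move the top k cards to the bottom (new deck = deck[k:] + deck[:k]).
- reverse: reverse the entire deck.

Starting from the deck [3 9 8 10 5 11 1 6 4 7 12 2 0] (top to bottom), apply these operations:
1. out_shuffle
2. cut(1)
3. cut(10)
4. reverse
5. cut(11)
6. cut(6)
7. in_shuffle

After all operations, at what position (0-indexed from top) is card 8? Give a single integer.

Answer: 5

Derivation:
After op 1 (out_shuffle): [3 6 9 4 8 7 10 12 5 2 11 0 1]
After op 2 (cut(1)): [6 9 4 8 7 10 12 5 2 11 0 1 3]
After op 3 (cut(10)): [0 1 3 6 9 4 8 7 10 12 5 2 11]
After op 4 (reverse): [11 2 5 12 10 7 8 4 9 6 3 1 0]
After op 5 (cut(11)): [1 0 11 2 5 12 10 7 8 4 9 6 3]
After op 6 (cut(6)): [10 7 8 4 9 6 3 1 0 11 2 5 12]
After op 7 (in_shuffle): [3 10 1 7 0 8 11 4 2 9 5 6 12]
Card 8 is at position 5.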